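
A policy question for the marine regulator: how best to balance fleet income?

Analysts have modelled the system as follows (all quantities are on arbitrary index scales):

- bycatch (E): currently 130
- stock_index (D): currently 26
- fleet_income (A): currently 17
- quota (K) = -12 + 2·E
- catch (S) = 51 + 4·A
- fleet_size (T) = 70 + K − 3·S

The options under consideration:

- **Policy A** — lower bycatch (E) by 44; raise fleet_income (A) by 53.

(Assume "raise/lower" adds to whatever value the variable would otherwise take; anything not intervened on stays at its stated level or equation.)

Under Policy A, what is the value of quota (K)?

Policy A (E − 44, A + 53):
  E = 130 − 44 = 86
  K = -12 + 2·86 = 160

160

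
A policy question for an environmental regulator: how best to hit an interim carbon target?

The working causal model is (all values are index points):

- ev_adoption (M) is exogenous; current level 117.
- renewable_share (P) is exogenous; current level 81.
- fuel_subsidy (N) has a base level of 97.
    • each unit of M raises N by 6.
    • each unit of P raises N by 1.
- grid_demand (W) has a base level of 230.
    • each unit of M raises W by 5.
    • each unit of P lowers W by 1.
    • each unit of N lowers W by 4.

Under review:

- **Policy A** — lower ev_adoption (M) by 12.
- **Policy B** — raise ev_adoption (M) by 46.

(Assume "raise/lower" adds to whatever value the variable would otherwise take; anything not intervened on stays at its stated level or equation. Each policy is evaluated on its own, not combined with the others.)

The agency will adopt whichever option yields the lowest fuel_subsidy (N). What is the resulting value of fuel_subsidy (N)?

Policy A (M − 12):
  M = 117 − 12 = 105
  P = 81
  N = 97 + 6·105 + 81 = 808
Policy B (M + 46):
  M = 117 + 46 = 163
  P = 81
  N = 97 + 6·163 + 81 = 1156
Comparing — Policy A: N=808, Policy B: N=1156. Lowest is 808 (Policy A).

808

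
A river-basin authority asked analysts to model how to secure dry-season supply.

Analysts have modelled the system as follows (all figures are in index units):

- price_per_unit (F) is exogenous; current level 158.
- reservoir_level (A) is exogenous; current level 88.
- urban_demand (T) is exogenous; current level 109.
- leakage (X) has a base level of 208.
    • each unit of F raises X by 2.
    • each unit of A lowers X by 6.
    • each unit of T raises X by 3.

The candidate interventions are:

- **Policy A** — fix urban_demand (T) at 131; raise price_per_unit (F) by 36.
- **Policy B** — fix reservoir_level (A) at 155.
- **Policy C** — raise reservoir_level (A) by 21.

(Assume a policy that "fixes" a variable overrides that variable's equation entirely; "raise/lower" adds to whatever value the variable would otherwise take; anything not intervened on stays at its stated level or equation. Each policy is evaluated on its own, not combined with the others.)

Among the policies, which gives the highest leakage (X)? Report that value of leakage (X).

Policy A (T := 131, F + 36):
  F = 158 + 36 = 194
  A = 88
  T = 131
  X = 208 + 2·194 − 6·88 + 3·131 = 461
Policy B (A := 155):
  F = 158
  A = 155
  T = 109
  X = 208 + 2·158 − 6·155 + 3·109 = -79
Policy C (A + 21):
  F = 158
  A = 88 + 21 = 109
  T = 109
  X = 208 + 2·158 − 6·109 + 3·109 = 197
Comparing — Policy A: X=461, Policy B: X=-79, Policy C: X=197. Highest is 461 (Policy A).

461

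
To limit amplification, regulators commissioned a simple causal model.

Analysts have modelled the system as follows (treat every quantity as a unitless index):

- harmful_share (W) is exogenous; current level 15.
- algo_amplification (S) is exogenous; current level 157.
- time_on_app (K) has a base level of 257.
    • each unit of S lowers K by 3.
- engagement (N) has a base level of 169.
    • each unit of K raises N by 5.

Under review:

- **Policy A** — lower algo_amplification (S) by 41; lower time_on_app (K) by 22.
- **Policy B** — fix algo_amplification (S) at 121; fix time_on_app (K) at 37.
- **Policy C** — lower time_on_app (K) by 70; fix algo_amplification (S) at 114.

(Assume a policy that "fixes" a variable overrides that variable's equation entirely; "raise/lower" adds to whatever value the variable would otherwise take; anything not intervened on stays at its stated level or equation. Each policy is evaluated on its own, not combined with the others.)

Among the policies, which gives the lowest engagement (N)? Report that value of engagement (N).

-606

Policy A (S − 41, K − 22):
  S = 157 − 41 = 116
  K = 257 − 3·116 (−22 from intervention) = -113
  N = 169 + 5·(-113) = -396
Policy B (S := 121, K := 37):
  S = 121
  K = 37
  N = 169 + 5·37 = 354
Policy C (K − 70, S := 114):
  S = 114
  K = 257 − 3·114 (−70 from intervention) = -155
  N = 169 + 5·(-155) = -606
Comparing — Policy A: N=-396, Policy B: N=354, Policy C: N=-606. Lowest is -606 (Policy C).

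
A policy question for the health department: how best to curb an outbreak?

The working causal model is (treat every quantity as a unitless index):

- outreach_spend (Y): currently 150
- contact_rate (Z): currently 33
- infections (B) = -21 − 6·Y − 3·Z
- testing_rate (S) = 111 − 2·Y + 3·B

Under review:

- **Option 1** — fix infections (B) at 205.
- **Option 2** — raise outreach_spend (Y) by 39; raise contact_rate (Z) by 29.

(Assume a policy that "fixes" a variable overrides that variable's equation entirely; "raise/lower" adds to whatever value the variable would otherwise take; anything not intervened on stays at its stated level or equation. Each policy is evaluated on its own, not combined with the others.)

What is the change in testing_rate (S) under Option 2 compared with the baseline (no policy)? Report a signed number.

Baseline:
  Y = 150
  Z = 33
  B = -21 − 6·150 − 3·33 = -1020
  S = 111 − 2·150 + 3·(-1020) = -3249
Option 2 (Y + 39, Z + 29):
  Y = 150 + 39 = 189
  Z = 33 + 29 = 62
  B = -21 − 6·189 − 3·62 = -1341
  S = 111 − 2·189 + 3·(-1341) = -4290
Change in S: -4290 − (-3249) = -1041

-1041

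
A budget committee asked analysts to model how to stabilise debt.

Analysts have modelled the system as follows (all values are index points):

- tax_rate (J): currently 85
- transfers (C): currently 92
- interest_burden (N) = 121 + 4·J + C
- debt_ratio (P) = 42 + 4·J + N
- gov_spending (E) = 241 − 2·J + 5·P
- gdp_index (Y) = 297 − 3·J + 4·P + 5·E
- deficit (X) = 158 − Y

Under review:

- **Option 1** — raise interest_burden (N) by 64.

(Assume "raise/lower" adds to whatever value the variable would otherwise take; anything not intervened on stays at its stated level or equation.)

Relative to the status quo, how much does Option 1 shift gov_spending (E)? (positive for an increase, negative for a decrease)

320

Baseline:
  J = 85
  C = 92
  N = 121 + 4·85 + 92 = 553
  P = 42 + 4·85 + 553 = 935
  E = 241 − 2·85 + 5·935 = 4746
Option 1 (N + 64):
  J = 85
  C = 92
  N = 121 + 4·85 + 92 (+64 from intervention) = 617
  P = 42 + 4·85 + 617 = 999
  E = 241 − 2·85 + 5·999 = 5066
Change in E: 5066 − 4746 = 320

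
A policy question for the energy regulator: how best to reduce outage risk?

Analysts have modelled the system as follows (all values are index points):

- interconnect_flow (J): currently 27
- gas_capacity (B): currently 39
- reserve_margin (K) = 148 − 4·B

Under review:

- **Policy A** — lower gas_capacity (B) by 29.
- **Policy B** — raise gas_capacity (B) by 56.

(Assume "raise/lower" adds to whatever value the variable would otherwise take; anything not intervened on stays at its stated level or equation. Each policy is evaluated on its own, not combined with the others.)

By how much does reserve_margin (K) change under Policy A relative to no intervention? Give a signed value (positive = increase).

116

Baseline:
  B = 39
  K = 148 − 4·39 = -8
Policy A (B − 29):
  B = 39 − 29 = 10
  K = 148 − 4·10 = 108
Change in K: 108 − (-8) = 116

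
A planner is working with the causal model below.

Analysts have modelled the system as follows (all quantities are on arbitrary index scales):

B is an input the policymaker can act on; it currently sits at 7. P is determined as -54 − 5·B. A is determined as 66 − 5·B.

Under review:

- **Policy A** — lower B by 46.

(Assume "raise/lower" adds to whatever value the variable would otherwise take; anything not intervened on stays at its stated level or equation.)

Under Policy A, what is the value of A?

Policy A (B − 46):
  B = 7 − 46 = -39
  A = 66 − 5·(-39) = 261

261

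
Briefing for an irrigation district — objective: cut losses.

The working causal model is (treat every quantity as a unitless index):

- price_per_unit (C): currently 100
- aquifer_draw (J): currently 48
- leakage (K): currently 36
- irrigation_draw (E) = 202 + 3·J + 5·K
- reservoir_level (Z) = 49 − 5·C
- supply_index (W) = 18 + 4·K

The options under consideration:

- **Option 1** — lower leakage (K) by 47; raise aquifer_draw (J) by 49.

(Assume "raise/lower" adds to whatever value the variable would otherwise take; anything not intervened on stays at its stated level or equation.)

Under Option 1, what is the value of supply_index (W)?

Option 1 (K − 47, J + 49):
  K = 36 − 47 = -11
  W = 18 + 4·(-11) = -26

-26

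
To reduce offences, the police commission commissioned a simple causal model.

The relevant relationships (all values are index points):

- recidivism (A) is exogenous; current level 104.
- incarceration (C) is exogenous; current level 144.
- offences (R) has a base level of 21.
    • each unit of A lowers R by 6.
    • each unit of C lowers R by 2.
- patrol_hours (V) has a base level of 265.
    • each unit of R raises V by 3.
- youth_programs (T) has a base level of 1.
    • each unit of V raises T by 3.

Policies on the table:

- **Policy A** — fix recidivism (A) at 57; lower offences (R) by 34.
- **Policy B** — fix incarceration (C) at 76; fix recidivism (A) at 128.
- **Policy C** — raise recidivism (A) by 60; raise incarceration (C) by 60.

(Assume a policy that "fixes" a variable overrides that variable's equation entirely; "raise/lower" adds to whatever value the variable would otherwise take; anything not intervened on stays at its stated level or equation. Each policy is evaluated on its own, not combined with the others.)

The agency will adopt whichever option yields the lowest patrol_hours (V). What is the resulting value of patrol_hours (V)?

Policy A (A := 57, R − 34):
  A = 57
  C = 144
  R = 21 − 6·57 − 2·144 (−34 from intervention) = -643
  V = 265 + 3·(-643) = -1664
Policy B (C := 76, A := 128):
  A = 128
  C = 76
  R = 21 − 6·128 − 2·76 = -899
  V = 265 + 3·(-899) = -2432
Policy C (A + 60, C + 60):
  A = 104 + 60 = 164
  C = 144 + 60 = 204
  R = 21 − 6·164 − 2·204 = -1371
  V = 265 + 3·(-1371) = -3848
Comparing — Policy A: V=-1664, Policy B: V=-2432, Policy C: V=-3848. Lowest is -3848 (Policy C).

-3848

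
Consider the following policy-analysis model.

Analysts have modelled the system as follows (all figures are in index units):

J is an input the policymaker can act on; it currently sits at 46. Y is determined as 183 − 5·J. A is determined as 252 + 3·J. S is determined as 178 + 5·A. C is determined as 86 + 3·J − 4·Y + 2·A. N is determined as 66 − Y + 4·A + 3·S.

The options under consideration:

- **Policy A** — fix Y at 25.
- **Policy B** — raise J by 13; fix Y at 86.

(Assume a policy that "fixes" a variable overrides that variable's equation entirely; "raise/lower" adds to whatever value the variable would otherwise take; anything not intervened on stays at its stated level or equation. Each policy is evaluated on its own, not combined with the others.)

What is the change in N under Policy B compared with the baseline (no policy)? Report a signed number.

Baseline:
  J = 46
  Y = 183 − 5·46 = -47
  A = 252 + 3·46 = 390
  S = 178 + 5·390 = 2128
  N = 66 − (-47) + 4·390 + 3·2128 = 8057
Policy B (J + 13, Y := 86):
  J = 46 + 13 = 59
  Y = 86
  A = 252 + 3·59 = 429
  S = 178 + 5·429 = 2323
  N = 66 − 86 + 4·429 + 3·2323 = 8665
Change in N: 8665 − 8057 = 608

608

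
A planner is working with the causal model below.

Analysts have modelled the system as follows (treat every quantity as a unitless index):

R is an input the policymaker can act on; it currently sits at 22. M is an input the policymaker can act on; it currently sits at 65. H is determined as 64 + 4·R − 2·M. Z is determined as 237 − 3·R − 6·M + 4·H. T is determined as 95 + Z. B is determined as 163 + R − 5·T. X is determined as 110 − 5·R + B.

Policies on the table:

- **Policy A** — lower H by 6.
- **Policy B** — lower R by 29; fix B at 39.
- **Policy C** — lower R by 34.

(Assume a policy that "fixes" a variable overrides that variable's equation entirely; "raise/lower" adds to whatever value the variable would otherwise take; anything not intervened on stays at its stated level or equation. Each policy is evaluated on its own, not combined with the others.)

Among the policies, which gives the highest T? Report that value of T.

-60

Policy A (H − 6):
  R = 22
  M = 65
  H = 64 + 4·22 − 2·65 (−6 from intervention) = 16
  Z = 237 − 3·22 − 6·65 + 4·16 = -155
  T = 95 + (-155) = -60
Policy B (R − 29, B := 39):
  R = 22 − 29 = -7
  M = 65
  H = 64 + 4·(-7) − 2·65 = -94
  Z = 237 − 3·(-7) − 6·65 + 4·(-94) = -508
  T = 95 + (-508) = -413
Policy C (R − 34):
  R = 22 − 34 = -12
  M = 65
  H = 64 + 4·(-12) − 2·65 = -114
  Z = 237 − 3·(-12) − 6·65 + 4·(-114) = -573
  T = 95 + (-573) = -478
Comparing — Policy A: T=-60, Policy B: T=-413, Policy C: T=-478. Highest is -60 (Policy A).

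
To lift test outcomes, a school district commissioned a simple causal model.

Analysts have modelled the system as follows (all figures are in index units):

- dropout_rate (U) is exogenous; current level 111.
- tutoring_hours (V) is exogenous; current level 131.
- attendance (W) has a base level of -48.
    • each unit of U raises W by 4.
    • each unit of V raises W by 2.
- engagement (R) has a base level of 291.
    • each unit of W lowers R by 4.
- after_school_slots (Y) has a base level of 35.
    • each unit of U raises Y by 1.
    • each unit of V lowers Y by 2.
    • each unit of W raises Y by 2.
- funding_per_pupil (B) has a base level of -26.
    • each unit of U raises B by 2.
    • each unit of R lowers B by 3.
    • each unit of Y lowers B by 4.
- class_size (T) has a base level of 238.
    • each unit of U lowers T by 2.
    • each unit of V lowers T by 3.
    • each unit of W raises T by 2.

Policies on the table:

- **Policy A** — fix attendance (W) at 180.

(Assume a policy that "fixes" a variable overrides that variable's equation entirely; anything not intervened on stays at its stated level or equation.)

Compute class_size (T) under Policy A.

Policy A (W := 180):
  U = 111
  V = 131
  W = 180
  T = 238 − 2·111 − 3·131 + 2·180 = -17

-17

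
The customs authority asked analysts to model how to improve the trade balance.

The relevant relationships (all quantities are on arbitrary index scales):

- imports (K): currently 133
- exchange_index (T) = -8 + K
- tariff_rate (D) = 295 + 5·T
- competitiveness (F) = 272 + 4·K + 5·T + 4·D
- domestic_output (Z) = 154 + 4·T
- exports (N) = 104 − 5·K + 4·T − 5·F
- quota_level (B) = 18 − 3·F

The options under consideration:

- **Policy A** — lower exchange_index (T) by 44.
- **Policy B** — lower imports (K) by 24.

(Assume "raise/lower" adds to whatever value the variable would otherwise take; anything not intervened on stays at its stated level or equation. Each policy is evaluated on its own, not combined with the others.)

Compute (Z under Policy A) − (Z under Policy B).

Policy A (T − 44):
  K = 133
  T = -8 + 133 (−44 from intervention) = 81
  Z = 154 + 4·81 = 478
Policy B (K − 24):
  K = 133 − 24 = 109
  T = -8 + 109 = 101
  Z = 154 + 4·101 = 558
Z: 478 − 558 = -80

-80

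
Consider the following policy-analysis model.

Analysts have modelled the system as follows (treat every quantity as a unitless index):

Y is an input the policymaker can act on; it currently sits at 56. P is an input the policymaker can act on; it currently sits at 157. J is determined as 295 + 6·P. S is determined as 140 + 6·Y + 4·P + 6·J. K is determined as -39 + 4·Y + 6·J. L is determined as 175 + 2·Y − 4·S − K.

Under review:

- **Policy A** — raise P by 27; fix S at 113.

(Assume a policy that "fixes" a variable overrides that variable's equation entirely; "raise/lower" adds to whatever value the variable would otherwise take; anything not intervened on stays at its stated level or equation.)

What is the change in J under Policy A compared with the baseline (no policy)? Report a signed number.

Baseline:
  P = 157
  J = 295 + 6·157 = 1237
Policy A (P + 27, S := 113):
  P = 157 + 27 = 184
  J = 295 + 6·184 = 1399
Change in J: 1399 − 1237 = 162

162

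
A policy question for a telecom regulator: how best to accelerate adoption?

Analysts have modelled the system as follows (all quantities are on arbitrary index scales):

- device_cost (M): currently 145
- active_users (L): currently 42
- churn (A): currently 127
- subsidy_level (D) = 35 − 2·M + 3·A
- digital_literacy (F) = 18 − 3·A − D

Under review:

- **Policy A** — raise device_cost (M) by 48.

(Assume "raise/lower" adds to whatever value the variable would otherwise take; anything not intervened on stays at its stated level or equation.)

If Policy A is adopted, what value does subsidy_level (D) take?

Policy A (M + 48):
  M = 145 + 48 = 193
  A = 127
  D = 35 − 2·193 + 3·127 = 30

30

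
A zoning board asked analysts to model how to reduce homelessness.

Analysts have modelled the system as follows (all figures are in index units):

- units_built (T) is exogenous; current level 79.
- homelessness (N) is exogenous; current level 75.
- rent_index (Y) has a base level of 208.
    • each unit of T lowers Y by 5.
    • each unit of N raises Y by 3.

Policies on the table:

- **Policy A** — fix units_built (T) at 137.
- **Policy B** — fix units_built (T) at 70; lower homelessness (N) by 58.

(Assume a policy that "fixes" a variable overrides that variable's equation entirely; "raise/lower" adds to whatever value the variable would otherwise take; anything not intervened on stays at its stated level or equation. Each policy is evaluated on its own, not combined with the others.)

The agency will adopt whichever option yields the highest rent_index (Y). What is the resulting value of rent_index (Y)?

Policy A (T := 137):
  T = 137
  N = 75
  Y = 208 − 5·137 + 3·75 = -252
Policy B (T := 70, N − 58):
  T = 70
  N = 75 − 58 = 17
  Y = 208 − 5·70 + 3·17 = -91
Comparing — Policy A: Y=-252, Policy B: Y=-91. Highest is -91 (Policy B).

-91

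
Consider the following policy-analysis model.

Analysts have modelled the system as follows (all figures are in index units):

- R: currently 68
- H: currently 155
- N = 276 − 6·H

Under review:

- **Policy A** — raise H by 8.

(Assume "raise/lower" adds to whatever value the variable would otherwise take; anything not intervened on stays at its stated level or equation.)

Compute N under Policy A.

-702

Policy A (H + 8):
  H = 155 + 8 = 163
  N = 276 − 6·163 = -702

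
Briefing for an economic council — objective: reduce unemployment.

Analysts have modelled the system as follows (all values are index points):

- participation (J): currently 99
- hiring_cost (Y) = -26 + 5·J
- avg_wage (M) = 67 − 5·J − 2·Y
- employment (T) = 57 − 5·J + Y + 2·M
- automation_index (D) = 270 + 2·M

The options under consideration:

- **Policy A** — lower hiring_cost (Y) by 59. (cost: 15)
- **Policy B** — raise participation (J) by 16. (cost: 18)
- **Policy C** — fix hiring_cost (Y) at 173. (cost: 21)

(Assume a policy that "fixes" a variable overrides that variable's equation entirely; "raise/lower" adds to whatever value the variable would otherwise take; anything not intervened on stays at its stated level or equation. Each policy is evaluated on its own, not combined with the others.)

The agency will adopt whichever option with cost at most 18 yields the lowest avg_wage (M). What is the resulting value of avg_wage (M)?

-1606

Policy A (Y − 59):
  J = 99
  Y = -26 + 5·99 (−59 from intervention) = 410
  M = 67 − 5·99 − 2·410 = -1248
Policy B (J + 16):
  J = 99 + 16 = 115
  Y = -26 + 5·115 = 549
  M = 67 − 5·115 − 2·549 = -1606
Comparing — Policy A: M=-1248, Policy B: M=-1606. Lowest is -1606 (Policy B).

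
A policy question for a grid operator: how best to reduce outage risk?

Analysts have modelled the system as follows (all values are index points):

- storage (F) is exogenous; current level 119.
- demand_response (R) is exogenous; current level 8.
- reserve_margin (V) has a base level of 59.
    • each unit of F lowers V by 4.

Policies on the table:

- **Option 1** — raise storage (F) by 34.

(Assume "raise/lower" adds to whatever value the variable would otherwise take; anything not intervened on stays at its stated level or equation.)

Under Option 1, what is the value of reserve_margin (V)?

-553

Option 1 (F + 34):
  F = 119 + 34 = 153
  V = 59 − 4·153 = -553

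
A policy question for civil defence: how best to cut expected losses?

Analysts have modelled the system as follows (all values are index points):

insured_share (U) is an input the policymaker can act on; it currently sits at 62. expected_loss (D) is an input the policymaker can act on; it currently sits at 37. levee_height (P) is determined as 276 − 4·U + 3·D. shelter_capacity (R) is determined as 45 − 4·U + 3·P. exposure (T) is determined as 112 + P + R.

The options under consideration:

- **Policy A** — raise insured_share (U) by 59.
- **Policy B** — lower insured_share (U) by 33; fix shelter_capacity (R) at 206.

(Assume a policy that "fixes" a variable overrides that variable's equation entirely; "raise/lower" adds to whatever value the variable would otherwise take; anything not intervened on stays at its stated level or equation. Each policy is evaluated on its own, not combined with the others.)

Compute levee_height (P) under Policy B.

Policy B (U − 33, R := 206):
  U = 62 − 33 = 29
  D = 37
  P = 276 − 4·29 + 3·37 = 271

271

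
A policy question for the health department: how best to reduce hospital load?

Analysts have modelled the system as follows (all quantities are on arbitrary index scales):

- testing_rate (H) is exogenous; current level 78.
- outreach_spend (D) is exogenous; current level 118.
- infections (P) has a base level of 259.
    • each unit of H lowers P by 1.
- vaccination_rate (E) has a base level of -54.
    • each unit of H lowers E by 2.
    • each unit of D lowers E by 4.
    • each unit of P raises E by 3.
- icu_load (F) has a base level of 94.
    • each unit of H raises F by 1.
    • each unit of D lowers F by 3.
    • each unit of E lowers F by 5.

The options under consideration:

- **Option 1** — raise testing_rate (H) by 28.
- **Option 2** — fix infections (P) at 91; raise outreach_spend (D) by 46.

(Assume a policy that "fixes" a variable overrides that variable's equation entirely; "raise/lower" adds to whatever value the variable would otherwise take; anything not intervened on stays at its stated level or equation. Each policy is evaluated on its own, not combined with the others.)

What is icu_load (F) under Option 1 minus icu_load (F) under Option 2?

-1404

Option 1 (H + 28):
  H = 78 + 28 = 106
  D = 118
  P = 259 − 106 = 153
  E = -54 − 2·106 − 4·118 + 3·153 = -279
  F = 94 + 106 − 3·118 − 5·(-279) = 1241
Option 2 (P := 91, D + 46):
  H = 78
  D = 118 + 46 = 164
  P = 91
  E = -54 − 2·78 − 4·164 + 3·91 = -593
  F = 94 + 78 − 3·164 − 5·(-593) = 2645
F: 1241 − 2645 = -1404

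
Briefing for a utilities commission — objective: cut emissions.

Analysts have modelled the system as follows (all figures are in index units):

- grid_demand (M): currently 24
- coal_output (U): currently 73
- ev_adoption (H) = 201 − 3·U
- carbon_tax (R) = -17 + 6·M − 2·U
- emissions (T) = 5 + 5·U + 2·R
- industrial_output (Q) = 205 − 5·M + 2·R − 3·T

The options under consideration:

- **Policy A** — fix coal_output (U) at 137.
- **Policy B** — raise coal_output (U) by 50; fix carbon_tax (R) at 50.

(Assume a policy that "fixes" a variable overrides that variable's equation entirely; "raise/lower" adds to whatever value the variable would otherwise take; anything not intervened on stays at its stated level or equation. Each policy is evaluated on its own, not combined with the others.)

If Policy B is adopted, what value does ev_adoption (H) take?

-168

Policy B (U + 50, R := 50):
  U = 73 + 50 = 123
  H = 201 − 3·123 = -168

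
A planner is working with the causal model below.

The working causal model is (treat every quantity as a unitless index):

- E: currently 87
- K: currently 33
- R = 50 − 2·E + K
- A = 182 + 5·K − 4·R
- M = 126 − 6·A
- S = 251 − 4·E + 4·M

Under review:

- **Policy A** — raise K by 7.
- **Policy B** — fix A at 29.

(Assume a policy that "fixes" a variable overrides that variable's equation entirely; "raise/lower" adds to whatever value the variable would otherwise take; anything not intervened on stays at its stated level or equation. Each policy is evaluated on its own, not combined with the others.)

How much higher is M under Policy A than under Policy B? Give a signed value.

Policy A (K + 7):
  E = 87
  K = 33 + 7 = 40
  R = 50 − 2·87 + 40 = -84
  A = 182 + 5·40 − 4·(-84) = 718
  M = 126 − 6·718 = -4182
Policy B (A := 29):
  E = 87
  K = 33
  R = 50 − 2·87 + 33 = -91
  A = 29
  M = 126 − 6·29 = -48
M: -4182 − (-48) = -4134

-4134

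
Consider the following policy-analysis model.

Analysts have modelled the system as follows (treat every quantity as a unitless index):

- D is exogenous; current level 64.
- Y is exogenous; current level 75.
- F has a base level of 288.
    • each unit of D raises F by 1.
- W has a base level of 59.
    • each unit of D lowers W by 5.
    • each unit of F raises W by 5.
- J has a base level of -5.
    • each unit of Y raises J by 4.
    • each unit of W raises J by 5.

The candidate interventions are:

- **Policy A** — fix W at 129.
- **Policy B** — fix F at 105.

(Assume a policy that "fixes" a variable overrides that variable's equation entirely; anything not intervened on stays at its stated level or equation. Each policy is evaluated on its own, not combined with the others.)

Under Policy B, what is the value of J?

1615

Policy B (F := 105):
  D = 64
  Y = 75
  F = 105
  W = 59 − 5·64 + 5·105 = 264
  J = -5 + 4·75 + 5·264 = 1615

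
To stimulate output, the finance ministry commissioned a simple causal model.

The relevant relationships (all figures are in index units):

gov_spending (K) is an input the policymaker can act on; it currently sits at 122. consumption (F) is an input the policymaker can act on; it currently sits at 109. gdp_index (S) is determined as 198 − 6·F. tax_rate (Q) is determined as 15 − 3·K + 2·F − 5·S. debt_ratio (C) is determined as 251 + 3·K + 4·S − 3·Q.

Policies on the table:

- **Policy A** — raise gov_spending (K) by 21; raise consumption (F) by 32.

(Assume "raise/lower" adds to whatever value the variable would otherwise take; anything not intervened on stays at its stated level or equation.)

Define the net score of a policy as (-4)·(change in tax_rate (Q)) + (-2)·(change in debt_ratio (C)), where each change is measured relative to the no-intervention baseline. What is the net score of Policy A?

Baseline:
  K = 122
  F = 109
  S = 198 − 6·109 = -456
  Q = 15 − 3·122 + 2·109 − 5·(-456) = 2147
  C = 251 + 3·122 + 4·(-456) − 3·2147 = -7648
Policy A (K + 21, F + 32):
  K = 122 + 21 = 143
  F = 109 + 32 = 141
  S = 198 − 6·141 = -648
  Q = 15 − 3·143 + 2·141 − 5·(-648) = 3108
  C = 251 + 3·143 + 4·(-648) − 3·3108 = -11236
ΔQ = 3108 − 2147 = 961; ΔC = -11236 − (-7648) = -3588
Score = (-4)·961 + (-2)·(-3588) = 3332

3332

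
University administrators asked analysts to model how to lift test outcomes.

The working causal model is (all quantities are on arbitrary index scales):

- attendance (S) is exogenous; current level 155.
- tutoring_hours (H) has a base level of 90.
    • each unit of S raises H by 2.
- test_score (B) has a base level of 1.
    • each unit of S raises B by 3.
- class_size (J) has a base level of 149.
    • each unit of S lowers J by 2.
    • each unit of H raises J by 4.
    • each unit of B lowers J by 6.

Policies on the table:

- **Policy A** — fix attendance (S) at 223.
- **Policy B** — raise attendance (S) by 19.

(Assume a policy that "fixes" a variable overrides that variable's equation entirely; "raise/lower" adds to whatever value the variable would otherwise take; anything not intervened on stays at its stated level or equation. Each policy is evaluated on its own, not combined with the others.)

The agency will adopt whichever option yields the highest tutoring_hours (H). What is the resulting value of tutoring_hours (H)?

Policy A (S := 223):
  S = 223
  H = 90 + 2·223 = 536
Policy B (S + 19):
  S = 155 + 19 = 174
  H = 90 + 2·174 = 438
Comparing — Policy A: H=536, Policy B: H=438. Highest is 536 (Policy A).

536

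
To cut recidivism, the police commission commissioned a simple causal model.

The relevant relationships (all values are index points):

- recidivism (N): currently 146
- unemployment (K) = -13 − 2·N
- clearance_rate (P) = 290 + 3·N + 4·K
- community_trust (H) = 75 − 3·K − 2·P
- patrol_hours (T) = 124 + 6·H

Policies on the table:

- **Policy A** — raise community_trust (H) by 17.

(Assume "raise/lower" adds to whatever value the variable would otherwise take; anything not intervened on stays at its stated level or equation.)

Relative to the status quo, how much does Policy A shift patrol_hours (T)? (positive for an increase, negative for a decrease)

Baseline:
  N = 146
  K = -13 − 2·146 = -305
  P = 290 + 3·146 + 4·(-305) = -492
  H = 75 − 3·(-305) − 2·(-492) = 1974
  T = 124 + 6·1974 = 11968
Policy A (H + 17):
  N = 146
  K = -13 − 2·146 = -305
  P = 290 + 3·146 + 4·(-305) = -492
  H = 75 − 3·(-305) − 2·(-492) (+17 from intervention) = 1991
  T = 124 + 6·1991 = 12070
Change in T: 12070 − 11968 = 102

102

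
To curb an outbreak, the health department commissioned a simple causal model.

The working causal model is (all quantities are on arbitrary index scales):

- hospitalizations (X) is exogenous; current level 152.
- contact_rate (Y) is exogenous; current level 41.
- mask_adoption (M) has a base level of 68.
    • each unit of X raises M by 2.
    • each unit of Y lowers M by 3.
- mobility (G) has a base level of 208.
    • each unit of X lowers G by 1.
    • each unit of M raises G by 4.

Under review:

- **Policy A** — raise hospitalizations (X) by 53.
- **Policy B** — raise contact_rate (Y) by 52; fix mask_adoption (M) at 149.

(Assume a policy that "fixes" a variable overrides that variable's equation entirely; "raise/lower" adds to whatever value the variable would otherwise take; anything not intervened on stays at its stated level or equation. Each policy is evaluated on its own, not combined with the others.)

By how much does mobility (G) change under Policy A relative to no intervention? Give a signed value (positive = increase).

371

Baseline:
  X = 152
  Y = 41
  M = 68 + 2·152 − 3·41 = 249
  G = 208 − 152 + 4·249 = 1052
Policy A (X + 53):
  X = 152 + 53 = 205
  Y = 41
  M = 68 + 2·205 − 3·41 = 355
  G = 208 − 205 + 4·355 = 1423
Change in G: 1423 − 1052 = 371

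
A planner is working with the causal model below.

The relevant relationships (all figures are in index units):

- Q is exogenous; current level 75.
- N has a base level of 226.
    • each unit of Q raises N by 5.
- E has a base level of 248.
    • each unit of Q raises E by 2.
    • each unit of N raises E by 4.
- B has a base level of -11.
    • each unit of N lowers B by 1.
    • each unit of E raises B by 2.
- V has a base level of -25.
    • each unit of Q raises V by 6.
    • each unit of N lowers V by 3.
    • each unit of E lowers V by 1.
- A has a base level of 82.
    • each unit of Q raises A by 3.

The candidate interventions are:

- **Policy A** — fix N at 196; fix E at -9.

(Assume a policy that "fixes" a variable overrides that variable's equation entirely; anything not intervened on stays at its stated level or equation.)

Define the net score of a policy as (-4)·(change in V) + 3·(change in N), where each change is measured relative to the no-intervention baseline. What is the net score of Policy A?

Baseline:
  Q = 75
  N = 226 + 5·75 = 601
  E = 248 + 2·75 + 4·601 = 2802
  V = -25 + 6·75 − 3·601 − 2802 = -4180
Policy A (N := 196, E := -9):
  Q = 75
  N = 196
  E = -9
  V = -25 + 6·75 − 3·196 − (-9) = -154
ΔV = -154 − (-4180) = 4026; ΔN = 196 − 601 = -405
Score = (-4)·4026 + 3·(-405) = -17319

-17319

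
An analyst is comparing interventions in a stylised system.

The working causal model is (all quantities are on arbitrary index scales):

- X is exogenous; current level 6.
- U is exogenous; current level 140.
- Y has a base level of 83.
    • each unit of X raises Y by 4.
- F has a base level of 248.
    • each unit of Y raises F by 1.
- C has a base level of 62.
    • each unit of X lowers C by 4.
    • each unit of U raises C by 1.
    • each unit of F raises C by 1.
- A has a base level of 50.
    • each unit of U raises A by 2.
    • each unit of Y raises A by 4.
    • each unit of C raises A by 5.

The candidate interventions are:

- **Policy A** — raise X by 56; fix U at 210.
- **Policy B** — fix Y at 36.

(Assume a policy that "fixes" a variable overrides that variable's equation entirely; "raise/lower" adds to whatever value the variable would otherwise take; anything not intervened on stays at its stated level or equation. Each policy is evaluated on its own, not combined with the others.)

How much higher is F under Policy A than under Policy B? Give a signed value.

Policy A (X + 56, U := 210):
  X = 6 + 56 = 62
  Y = 83 + 4·62 = 331
  F = 248 + 331 = 579
Policy B (Y := 36):
  X = 6
  Y = 36
  F = 248 + 36 = 284
F: 579 − 284 = 295

295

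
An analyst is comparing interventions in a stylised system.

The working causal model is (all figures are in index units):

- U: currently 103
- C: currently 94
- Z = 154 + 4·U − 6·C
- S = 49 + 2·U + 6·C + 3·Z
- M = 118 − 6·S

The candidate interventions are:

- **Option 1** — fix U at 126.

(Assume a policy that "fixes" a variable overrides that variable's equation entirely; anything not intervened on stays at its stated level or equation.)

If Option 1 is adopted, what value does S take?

1147

Option 1 (U := 126):
  U = 126
  C = 94
  Z = 154 + 4·126 − 6·94 = 94
  S = 49 + 2·126 + 6·94 + 3·94 = 1147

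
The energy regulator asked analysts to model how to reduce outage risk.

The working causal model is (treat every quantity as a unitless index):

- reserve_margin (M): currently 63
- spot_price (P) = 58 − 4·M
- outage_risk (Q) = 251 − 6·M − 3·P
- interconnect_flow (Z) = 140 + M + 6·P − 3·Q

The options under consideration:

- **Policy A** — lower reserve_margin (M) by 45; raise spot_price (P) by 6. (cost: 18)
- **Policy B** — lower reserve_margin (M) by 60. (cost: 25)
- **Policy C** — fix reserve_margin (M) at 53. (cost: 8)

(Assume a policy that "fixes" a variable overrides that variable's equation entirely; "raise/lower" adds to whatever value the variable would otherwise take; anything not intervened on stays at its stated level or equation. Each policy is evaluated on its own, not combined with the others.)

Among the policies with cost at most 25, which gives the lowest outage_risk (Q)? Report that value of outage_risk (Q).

Policy A (M − 45, P + 6):
  M = 63 − 45 = 18
  P = 58 − 4·18 (+6 from intervention) = -8
  Q = 251 − 6·18 − 3·(-8) = 167
Policy B (M − 60):
  M = 63 − 60 = 3
  P = 58 − 4·3 = 46
  Q = 251 − 6·3 − 3·46 = 95
Policy C (M := 53):
  M = 53
  P = 58 − 4·53 = -154
  Q = 251 − 6·53 − 3·(-154) = 395
Comparing — Policy A: Q=167, Policy B: Q=95, Policy C: Q=395. Lowest is 95 (Policy B).

95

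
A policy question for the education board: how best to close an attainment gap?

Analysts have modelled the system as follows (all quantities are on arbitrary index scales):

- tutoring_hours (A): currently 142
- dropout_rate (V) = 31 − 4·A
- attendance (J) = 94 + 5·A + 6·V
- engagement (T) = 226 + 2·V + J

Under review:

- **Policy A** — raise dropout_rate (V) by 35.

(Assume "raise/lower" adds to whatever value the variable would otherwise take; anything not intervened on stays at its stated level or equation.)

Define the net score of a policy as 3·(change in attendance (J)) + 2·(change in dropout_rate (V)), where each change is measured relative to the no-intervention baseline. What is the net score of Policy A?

Baseline:
  A = 142
  V = 31 − 4·142 = -537
  J = 94 + 5·142 + 6·(-537) = -2418
Policy A (V + 35):
  A = 142
  V = 31 − 4·142 (+35 from intervention) = -502
  J = 94 + 5·142 + 6·(-502) = -2208
ΔJ = -2208 − (-2418) = 210; ΔV = -502 − (-537) = 35
Score = 3·210 + 2·35 = 700

700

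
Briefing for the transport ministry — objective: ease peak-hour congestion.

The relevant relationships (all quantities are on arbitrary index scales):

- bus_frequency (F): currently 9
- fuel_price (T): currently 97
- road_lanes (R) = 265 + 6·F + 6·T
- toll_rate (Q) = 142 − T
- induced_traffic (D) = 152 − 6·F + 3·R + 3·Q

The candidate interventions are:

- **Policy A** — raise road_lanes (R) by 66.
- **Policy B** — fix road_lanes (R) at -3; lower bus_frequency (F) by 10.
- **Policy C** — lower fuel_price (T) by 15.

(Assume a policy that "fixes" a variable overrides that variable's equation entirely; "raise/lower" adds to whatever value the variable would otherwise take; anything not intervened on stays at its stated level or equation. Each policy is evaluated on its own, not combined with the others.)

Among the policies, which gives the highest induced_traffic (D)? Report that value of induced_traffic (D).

3134

Policy A (R + 66):
  F = 9
  T = 97
  R = 265 + 6·9 + 6·97 (+66 from intervention) = 967
  Q = 142 − 97 = 45
  D = 152 − 6·9 + 3·967 + 3·45 = 3134
Policy B (R := -3, F − 10):
  F = 9 − 10 = -1
  T = 97
  R = -3
  Q = 142 − 97 = 45
  D = 152 − 6·(-1) + 3·(-3) + 3·45 = 284
Policy C (T − 15):
  F = 9
  T = 97 − 15 = 82
  R = 265 + 6·9 + 6·82 = 811
  Q = 142 − 82 = 60
  D = 152 − 6·9 + 3·811 + 3·60 = 2711
Comparing — Policy A: D=3134, Policy B: D=284, Policy C: D=2711. Highest is 3134 (Policy A).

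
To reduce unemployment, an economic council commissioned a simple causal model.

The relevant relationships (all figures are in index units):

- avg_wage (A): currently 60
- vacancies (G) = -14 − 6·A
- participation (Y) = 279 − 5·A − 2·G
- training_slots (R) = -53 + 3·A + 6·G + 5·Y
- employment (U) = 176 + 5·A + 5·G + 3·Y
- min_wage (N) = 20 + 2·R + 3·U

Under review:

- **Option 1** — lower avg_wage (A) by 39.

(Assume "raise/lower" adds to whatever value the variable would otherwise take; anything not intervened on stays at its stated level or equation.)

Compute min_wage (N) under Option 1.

Option 1 (A − 39):
  A = 60 − 39 = 21
  G = -14 − 6·21 = -140
  Y = 279 − 5·21 − 2·(-140) = 454
  R = -53 + 3·21 + 6·(-140) + 5·454 = 1440
  U = 176 + 5·21 + 5·(-140) + 3·454 = 943
  N = 20 + 2·1440 + 3·943 = 5729

5729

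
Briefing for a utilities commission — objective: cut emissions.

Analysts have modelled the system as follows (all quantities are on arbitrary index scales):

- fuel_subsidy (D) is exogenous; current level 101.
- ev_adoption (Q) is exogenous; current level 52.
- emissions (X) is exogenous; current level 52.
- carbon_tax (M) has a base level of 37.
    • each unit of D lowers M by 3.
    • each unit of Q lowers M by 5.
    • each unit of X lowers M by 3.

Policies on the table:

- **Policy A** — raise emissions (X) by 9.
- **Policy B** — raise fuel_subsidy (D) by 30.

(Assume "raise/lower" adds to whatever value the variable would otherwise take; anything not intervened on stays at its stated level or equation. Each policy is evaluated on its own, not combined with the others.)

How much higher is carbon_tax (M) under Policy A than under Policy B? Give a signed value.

63

Policy A (X + 9):
  D = 101
  Q = 52
  X = 52 + 9 = 61
  M = 37 − 3·101 − 5·52 − 3·61 = -709
Policy B (D + 30):
  D = 101 + 30 = 131
  Q = 52
  X = 52
  M = 37 − 3·131 − 5·52 − 3·52 = -772
M: -709 − (-772) = 63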